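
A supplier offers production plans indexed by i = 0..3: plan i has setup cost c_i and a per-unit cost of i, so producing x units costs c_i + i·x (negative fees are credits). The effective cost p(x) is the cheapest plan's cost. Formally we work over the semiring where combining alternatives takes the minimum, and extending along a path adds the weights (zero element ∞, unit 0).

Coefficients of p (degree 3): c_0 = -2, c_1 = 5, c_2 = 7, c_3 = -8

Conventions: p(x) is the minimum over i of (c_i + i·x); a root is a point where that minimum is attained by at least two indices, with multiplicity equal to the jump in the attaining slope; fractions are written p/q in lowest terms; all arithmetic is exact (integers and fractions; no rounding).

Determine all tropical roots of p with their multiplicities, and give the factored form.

hull edge (i=0, c=-2) to (i=3, c=-8): slope -2, span 3
Factored form: p(x) = -8 ⊗ (x ⊕ 2) ⊗ (x ⊕ 2) ⊗ (x ⊕ 2)
Answer: roots = 2 (mult 3)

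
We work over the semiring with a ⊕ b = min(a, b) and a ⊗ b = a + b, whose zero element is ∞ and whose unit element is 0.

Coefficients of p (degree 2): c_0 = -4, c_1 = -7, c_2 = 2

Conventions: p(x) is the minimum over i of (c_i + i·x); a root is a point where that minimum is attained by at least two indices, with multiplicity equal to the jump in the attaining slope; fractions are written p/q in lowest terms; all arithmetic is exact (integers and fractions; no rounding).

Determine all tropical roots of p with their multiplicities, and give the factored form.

hull edge (i=0, c=-4) to (i=1, c=-7): slope -3, span 1
hull edge (i=1, c=-7) to (i=2, c=2): slope 9, span 1
Factored form: p(x) = 2 ⊗ (x ⊕ (-9)) ⊗ (x ⊕ 3)
Answer: roots = -9 (mult 1), 3 (mult 1)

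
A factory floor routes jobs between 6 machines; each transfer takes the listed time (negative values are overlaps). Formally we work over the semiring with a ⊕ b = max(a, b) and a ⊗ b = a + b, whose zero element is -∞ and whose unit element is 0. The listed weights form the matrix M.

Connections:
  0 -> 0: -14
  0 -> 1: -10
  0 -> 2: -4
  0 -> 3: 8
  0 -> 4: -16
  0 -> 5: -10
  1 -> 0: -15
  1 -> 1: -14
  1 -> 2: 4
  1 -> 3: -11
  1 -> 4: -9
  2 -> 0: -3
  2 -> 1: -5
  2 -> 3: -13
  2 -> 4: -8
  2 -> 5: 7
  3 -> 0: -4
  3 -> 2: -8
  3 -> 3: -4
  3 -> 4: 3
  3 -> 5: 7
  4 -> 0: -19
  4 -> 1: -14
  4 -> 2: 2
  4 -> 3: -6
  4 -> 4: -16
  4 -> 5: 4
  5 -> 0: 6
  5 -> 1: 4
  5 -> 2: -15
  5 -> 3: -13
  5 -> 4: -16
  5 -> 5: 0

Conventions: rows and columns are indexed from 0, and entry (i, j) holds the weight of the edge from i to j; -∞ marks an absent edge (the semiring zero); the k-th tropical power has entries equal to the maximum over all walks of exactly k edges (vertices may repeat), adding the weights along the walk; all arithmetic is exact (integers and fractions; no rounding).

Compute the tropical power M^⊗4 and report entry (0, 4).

M^⊗2:
  [4, -6, 0, 4, 11, 15]
  [1, -1, -7, -7, -4, 11]
  [13, 11, -1, 5, -9, 7]
  [13, 11, 5, 4, -1, 7]
  [10, 8, -10, -9, -3, 9]
  [6, 4, 8, 14, -5, 0]
M^⊗3:
  [21, 19, 13, 12, 7, 15]
  [17, 15, 3, 9, -4, 11]
  [13, 11, 15, 21, 8, 12]
  [13, 11, 15, 21, 7, 12]
  [15, 13, 12, 18, -1, 9]
  [10, 4, 8, 14, 17, 21]
M^⊗4:
  [21, 19, 23, 29, 15, 20]
  [17, 15, 19, 25, 12, 16]
  [18, 16, 15, 21, 24, 28]
  [18, 16, 15, 21, 24, 28]
  [15, 13, 17, 23, 21, 25]
  [27, 25, 19, 18, 17, 21]
Key observation: the optimum is the walk 0->3->0->3->4, with weight 8 + (-4) + 8 + 3 = 15.
Optimal value attained by: walk 0->3->0->3->4.
Answer: (M^⊗4)[0][4] = 15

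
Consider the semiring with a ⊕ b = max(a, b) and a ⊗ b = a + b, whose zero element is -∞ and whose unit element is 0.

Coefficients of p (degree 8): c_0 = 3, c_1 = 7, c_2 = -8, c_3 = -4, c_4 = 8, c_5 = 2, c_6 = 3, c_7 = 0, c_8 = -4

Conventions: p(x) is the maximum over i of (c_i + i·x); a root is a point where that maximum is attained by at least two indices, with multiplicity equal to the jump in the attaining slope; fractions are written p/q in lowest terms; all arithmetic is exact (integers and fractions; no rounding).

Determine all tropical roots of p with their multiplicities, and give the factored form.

hull edge (i=0, c=3) to (i=1, c=7): slope 4, span 1
hull edge (i=1, c=7) to (i=4, c=8): slope 1/3, span 3
hull edge (i=4, c=8) to (i=6, c=3): slope -5/2, span 2
hull edge (i=6, c=3) to (i=7, c=0): slope -3, span 1
hull edge (i=7, c=0) to (i=8, c=-4): slope -4, span 1
Factored form: p(x) = -4 ⊗ (x ⊕ (-4)) ⊗ (x ⊕ (-1/3)) ⊗ (x ⊕ (-1/3)) ⊗ (x ⊕ (-1/3)) ⊗ (x ⊕ 5/2) ⊗ (x ⊕ 5/2) ⊗ (x ⊕ 3) ⊗ (x ⊕ 4)
Answer: roots = -4 (mult 1), -1/3 (mult 3), 5/2 (mult 2), 3 (mult 1), 4 (mult 1)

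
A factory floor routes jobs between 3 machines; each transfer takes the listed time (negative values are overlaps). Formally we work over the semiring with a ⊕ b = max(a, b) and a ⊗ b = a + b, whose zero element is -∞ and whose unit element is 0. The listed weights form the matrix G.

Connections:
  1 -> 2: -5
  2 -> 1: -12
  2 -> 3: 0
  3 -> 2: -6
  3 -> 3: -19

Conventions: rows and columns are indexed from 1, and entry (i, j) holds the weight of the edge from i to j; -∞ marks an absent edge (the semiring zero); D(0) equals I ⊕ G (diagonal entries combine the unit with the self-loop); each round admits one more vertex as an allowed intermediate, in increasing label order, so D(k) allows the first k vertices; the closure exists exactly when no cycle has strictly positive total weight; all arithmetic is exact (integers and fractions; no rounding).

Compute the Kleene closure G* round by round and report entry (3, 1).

D(0):
  [0, -5, -∞]
  [-12, 0, 0]
  [-∞, -6, 0]
D(1):
  [0, -5, -∞]
  [-12, 0, 0]
  [-∞, -6, 0]
D(2):
  [0, -5, -5]
  [-12, 0, 0]
  [-18, -6, 0]
D(3):
  [0, -5, -5]
  [-12, 0, 0]
  [-18, -6, 0]
Answer: G*[3][1] = -18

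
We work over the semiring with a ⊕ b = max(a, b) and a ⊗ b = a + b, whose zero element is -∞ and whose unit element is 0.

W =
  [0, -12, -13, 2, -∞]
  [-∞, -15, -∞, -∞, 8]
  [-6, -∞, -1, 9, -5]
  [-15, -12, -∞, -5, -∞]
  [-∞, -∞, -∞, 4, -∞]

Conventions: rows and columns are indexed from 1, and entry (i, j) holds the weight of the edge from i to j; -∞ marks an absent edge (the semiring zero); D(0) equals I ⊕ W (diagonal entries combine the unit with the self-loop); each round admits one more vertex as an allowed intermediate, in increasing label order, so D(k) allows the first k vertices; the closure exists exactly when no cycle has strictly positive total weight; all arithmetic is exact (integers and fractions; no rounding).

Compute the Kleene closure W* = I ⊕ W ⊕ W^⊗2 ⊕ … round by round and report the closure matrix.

D(0):
  [0, -12, -13, 2, -∞]
  [-∞, 0, -∞, -∞, 8]
  [-6, -∞, 0, 9, -5]
  [-15, -12, -∞, 0, -∞]
  [-∞, -∞, -∞, 4, 0]
D(1):
  [0, -12, -13, 2, -∞]
  [-∞, 0, -∞, -∞, 8]
  [-6, -18, 0, 9, -5]
  [-15, -12, -28, 0, -∞]
  [-∞, -∞, -∞, 4, 0]
D(2):
  [0, -12, -13, 2, -4]
  [-∞, 0, -∞, -∞, 8]
  [-6, -18, 0, 9, -5]
  [-15, -12, -28, 0, -4]
  [-∞, -∞, -∞, 4, 0]
D(3):
  [0, -12, -13, 2, -4]
  [-∞, 0, -∞, -∞, 8]
  [-6, -18, 0, 9, -5]
  [-15, -12, -28, 0, -4]
  [-∞, -∞, -∞, 4, 0]
D(4):
  [0, -10, -13, 2, -2]
  [-∞, 0, -∞, -∞, 8]
  [-6, -3, 0, 9, 5]
  [-15, -12, -28, 0, -4]
  [-11, -8, -24, 4, 0]
D(5):
  [0, -10, -13, 2, -2]
  [-3, 0, -16, 12, 8]
  [-6, -3, 0, 9, 5]
  [-15, -12, -28, 0, -4]
  [-11, -8, -24, 4, 0]
Answer: W* = [[0, -10, -13, 2, -2], [-3, 0, -16, 12, 8], [-6, -3, 0, 9, 5], [-15, -12, -28, 0, -4], [-11, -8, -24, 4, 0]]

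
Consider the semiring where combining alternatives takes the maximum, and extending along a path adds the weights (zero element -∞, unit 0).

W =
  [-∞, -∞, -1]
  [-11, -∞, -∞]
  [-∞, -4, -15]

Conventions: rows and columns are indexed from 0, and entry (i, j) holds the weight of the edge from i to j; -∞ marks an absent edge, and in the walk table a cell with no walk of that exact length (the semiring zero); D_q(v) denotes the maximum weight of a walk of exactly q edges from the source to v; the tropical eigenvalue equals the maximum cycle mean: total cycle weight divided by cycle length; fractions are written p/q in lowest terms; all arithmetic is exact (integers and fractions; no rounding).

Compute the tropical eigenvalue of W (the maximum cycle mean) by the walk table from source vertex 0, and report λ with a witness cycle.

q=0: [0, -∞, -∞]
q=1: [-∞, -∞, -1]
q=2: [-∞, -5, -16]
q=3: [-16, -20, -31]
Optimal cycle mean attained by: cycle 0->2->1->0, total (-1) + (-4) + (-11), length 3.
Answer: λ = -16/3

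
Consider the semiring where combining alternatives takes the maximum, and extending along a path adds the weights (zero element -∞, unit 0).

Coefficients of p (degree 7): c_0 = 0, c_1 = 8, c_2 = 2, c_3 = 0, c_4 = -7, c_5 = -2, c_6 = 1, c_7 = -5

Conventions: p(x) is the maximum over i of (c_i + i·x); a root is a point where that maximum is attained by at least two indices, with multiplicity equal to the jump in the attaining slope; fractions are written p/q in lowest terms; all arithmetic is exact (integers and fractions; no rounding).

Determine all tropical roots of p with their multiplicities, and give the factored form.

hull edge (i=0, c=0) to (i=1, c=8): slope 8, span 1
hull edge (i=1, c=8) to (i=6, c=1): slope -7/5, span 5
hull edge (i=6, c=1) to (i=7, c=-5): slope -6, span 1
Factored form: p(x) = -5 ⊗ (x ⊕ (-8)) ⊗ (x ⊕ 7/5) ⊗ (x ⊕ 7/5) ⊗ (x ⊕ 7/5) ⊗ (x ⊕ 7/5) ⊗ (x ⊕ 7/5) ⊗ (x ⊕ 6)
Answer: roots = -8 (mult 1), 7/5 (mult 5), 6 (mult 1)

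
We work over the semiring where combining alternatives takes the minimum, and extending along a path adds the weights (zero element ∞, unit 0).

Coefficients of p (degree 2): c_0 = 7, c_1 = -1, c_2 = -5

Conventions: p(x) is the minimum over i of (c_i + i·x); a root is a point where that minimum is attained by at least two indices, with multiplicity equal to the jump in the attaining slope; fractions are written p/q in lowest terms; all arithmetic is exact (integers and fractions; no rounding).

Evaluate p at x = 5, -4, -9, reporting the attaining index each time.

p(5) = min(7+0·5=7, -1+1·5=4, -5+2·5=5) = 4 (attained by i=1)
p(-4) = min(7+0·(-4)=7, -1+1·(-4)=-5, -5+2·(-4)=-13) = -13 (attained by i=2)
p(-9) = min(7+0·(-9)=7, -1+1·(-9)=-10, -5+2·(-9)=-23) = -23 (attained by i=2)
Answer: p(5) = 4; p(-4) = -13; p(-9) = -23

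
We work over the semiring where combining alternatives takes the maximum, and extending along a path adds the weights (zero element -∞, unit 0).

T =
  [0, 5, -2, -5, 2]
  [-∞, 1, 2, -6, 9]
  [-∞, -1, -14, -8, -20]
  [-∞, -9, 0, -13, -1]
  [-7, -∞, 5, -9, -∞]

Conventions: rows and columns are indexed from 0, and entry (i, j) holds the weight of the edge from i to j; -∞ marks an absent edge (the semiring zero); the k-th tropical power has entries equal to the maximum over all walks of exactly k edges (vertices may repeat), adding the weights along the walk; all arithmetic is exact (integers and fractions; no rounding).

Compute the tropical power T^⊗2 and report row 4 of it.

T^⊗2:
  [0, 6, 7, -1, 14]
  [2, 2, 14, 0, 10]
  [-27, 0, 1, -7, 8]
  [-8, -1, 4, -8, 0]
  [-7, 4, -9, -3, -5]
Answer: row 4 of T^⊗2 = [-7, 4, -9, -3, -5]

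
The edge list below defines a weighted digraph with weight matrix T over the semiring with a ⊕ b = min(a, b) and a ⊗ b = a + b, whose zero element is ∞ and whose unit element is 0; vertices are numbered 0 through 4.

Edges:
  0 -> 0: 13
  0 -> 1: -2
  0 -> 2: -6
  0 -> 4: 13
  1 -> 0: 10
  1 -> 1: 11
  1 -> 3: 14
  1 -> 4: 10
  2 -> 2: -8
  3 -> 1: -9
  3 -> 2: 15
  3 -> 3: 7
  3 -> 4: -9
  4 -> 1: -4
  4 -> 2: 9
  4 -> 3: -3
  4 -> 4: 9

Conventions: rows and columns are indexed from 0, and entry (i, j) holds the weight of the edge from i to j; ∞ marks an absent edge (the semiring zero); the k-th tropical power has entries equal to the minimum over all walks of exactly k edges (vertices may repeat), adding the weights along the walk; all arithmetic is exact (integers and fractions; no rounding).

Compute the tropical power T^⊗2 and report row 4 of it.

T^⊗2:
  [8, 9, -14, 10, 8]
  [21, 5, 4, 7, 5]
  [∞, ∞, -16, ∞, ∞]
  [1, -13, 0, -12, -2]
  [6, -12, 1, 4, -12]
Answer: row 4 of T^⊗2 = [6, -12, 1, 4, -12]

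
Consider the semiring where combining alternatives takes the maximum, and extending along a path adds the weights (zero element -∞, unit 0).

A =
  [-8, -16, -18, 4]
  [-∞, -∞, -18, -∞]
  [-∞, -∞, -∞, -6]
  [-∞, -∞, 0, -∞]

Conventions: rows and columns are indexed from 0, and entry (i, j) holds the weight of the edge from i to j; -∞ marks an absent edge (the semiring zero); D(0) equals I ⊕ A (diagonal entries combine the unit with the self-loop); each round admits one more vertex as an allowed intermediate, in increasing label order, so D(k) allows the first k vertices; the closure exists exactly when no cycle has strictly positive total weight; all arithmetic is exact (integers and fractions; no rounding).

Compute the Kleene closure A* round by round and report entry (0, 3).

D(0):
  [0, -16, -18, 4]
  [-∞, 0, -18, -∞]
  [-∞, -∞, 0, -6]
  [-∞, -∞, 0, 0]
D(1):
  [0, -16, -18, 4]
  [-∞, 0, -18, -∞]
  [-∞, -∞, 0, -6]
  [-∞, -∞, 0, 0]
D(2):
  [0, -16, -18, 4]
  [-∞, 0, -18, -∞]
  [-∞, -∞, 0, -6]
  [-∞, -∞, 0, 0]
D(3):
  [0, -16, -18, 4]
  [-∞, 0, -18, -24]
  [-∞, -∞, 0, -6]
  [-∞, -∞, 0, 0]
D(4):
  [0, -16, 4, 4]
  [-∞, 0, -18, -24]
  [-∞, -∞, 0, -6]
  [-∞, -∞, 0, 0]
Answer: A*[0][3] = 4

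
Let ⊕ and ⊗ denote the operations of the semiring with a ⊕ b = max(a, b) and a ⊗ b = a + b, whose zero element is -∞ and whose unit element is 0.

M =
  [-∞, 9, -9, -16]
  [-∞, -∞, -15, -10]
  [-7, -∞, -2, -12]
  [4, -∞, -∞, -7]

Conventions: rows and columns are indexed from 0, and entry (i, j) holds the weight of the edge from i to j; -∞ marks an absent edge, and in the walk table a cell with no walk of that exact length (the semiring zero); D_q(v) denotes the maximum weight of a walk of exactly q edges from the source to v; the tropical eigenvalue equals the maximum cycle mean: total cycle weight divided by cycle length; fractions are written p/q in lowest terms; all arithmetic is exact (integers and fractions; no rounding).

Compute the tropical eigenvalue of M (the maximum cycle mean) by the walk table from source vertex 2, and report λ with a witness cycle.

q=0: [-∞, -∞, 0, -∞]
q=1: [-7, -∞, -2, -12]
q=2: [-8, 2, -4, -14]
q=3: [-10, 1, -6, -8]
q=4: [-4, -1, -8, -9]
Optimal cycle mean attained by: cycle 0->1->3->0, total 9 + (-10) + 4, length 3.
Answer: λ = 1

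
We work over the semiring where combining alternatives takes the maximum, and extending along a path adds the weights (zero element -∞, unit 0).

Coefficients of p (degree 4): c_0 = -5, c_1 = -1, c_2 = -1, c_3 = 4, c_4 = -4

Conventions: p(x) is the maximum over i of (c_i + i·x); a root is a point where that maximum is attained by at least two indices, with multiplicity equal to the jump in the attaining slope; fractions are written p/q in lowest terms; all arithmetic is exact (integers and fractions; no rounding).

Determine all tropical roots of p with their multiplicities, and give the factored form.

hull edge (i=0, c=-5) to (i=1, c=-1): slope 4, span 1
hull edge (i=1, c=-1) to (i=3, c=4): slope 5/2, span 2
hull edge (i=3, c=4) to (i=4, c=-4): slope -8, span 1
Factored form: p(x) = -4 ⊗ (x ⊕ (-4)) ⊗ (x ⊕ (-5/2)) ⊗ (x ⊕ (-5/2)) ⊗ (x ⊕ 8)
Answer: roots = -4 (mult 1), -5/2 (mult 2), 8 (mult 1)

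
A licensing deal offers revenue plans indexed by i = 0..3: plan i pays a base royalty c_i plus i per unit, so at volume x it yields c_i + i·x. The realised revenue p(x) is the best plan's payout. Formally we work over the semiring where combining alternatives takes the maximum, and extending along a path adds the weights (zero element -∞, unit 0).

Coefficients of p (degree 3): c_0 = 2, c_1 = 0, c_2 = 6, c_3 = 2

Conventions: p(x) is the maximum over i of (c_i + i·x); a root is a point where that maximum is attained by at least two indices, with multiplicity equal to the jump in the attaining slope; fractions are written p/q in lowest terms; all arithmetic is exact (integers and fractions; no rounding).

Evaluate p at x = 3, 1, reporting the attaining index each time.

p(3) = max(2+0·3=2, 0+1·3=3, 6+2·3=12, 2+3·3=11) = 12 (attained by i=2)
p(1) = max(2+0·1=2, 0+1·1=1, 6+2·1=8, 2+3·1=5) = 8 (attained by i=2)
Answer: p(3) = 12; p(1) = 8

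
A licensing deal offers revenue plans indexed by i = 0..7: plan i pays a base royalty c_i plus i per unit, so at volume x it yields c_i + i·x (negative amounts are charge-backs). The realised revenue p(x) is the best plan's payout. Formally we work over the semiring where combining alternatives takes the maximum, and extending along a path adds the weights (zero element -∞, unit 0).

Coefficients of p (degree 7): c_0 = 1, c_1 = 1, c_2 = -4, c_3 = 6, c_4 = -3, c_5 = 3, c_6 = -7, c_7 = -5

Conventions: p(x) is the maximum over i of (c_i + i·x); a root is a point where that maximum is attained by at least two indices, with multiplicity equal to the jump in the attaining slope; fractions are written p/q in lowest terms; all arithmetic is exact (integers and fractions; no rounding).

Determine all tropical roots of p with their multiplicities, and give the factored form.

hull edge (i=0, c=1) to (i=3, c=6): slope 5/3, span 3
hull edge (i=3, c=6) to (i=5, c=3): slope -3/2, span 2
hull edge (i=5, c=3) to (i=7, c=-5): slope -4, span 2
Factored form: p(x) = -5 ⊗ (x ⊕ (-5/3)) ⊗ (x ⊕ (-5/3)) ⊗ (x ⊕ (-5/3)) ⊗ (x ⊕ 3/2) ⊗ (x ⊕ 3/2) ⊗ (x ⊕ 4) ⊗ (x ⊕ 4)
Answer: roots = -5/3 (mult 3), 3/2 (mult 2), 4 (mult 2)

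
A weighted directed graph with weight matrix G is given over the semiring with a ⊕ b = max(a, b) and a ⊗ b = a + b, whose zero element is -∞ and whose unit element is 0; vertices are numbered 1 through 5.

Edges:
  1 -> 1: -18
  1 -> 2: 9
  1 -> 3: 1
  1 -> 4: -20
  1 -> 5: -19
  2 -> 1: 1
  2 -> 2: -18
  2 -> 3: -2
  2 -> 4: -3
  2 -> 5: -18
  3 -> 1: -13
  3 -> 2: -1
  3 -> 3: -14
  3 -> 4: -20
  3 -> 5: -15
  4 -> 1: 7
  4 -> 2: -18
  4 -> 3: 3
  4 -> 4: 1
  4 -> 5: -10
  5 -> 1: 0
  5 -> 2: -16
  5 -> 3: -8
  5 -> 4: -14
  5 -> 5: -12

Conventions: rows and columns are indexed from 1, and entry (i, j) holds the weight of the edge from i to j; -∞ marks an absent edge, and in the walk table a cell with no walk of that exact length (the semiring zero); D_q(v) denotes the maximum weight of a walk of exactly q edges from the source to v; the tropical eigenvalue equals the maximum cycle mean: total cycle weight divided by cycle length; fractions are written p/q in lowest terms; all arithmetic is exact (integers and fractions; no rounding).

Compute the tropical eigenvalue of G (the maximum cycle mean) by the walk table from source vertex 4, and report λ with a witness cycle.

q=0: [-∞, -∞, -∞, 0, -∞]
q=1: [7, -18, 3, 1, -10]
q=2: [8, 16, 8, 2, -9]
q=3: [17, 17, 14, 13, -2]
q=4: [20, 26, 18, 14, 3]
q=5: [27, 29, 24, 23, 8]
Optimal cycle mean attained by: cycle 1->2->1, total 9 + 1, length 2.
Answer: λ = 5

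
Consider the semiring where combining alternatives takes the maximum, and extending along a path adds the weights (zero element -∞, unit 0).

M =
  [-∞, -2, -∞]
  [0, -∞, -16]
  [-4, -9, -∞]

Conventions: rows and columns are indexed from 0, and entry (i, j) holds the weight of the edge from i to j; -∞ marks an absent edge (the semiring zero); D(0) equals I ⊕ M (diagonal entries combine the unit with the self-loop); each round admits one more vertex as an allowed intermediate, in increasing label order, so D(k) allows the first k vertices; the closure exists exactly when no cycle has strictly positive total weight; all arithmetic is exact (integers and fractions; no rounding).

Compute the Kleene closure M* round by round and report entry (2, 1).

D(0):
  [0, -2, -∞]
  [0, 0, -16]
  [-4, -9, 0]
D(1):
  [0, -2, -∞]
  [0, 0, -16]
  [-4, -6, 0]
D(2):
  [0, -2, -18]
  [0, 0, -16]
  [-4, -6, 0]
D(3):
  [0, -2, -18]
  [0, 0, -16]
  [-4, -6, 0]
Answer: M*[2][1] = -6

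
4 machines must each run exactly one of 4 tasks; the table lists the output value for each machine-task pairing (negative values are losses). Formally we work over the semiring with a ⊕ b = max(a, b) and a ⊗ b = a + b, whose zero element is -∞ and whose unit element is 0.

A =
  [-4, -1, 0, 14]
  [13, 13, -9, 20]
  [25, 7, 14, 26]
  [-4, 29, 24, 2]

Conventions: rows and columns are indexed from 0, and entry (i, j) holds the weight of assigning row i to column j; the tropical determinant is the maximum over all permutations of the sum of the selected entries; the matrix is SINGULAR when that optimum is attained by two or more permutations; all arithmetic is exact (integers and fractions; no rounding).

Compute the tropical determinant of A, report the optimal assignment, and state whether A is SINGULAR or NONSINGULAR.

σ = (0, 1, 2, 3): (-4) + 13 + 14 + 2 = 25
σ = (0, 1, 3, 2): (-4) + 13 + 26 + 24 = 59
σ = (0, 2, 1, 3): (-4) + (-9) + 7 + 2 = -4
σ = (0, 2, 3, 1): (-4) + (-9) + 26 + 29 = 42
σ = (0, 3, 1, 2): (-4) + 20 + 7 + 24 = 47
σ = (0, 3, 2, 1): (-4) + 20 + 14 + 29 = 59
σ = (1, 0, 2, 3): (-1) + 13 + 14 + 2 = 28
σ = (1, 0, 3, 2): (-1) + 13 + 26 + 24 = 62
σ = (1, 2, 0, 3): (-1) + (-9) + 25 + 2 = 17
σ = (1, 2, 3, 0): (-1) + (-9) + 26 + (-4) = 12
σ = (1, 3, 0, 2): (-1) + 20 + 25 + 24 = 68
σ = (1, 3, 2, 0): (-1) + 20 + 14 + (-4) = 29
σ = (2, 0, 1, 3): 0 + 13 + 7 + 2 = 22
σ = (2, 0, 3, 1): 0 + 13 + 26 + 29 = 68
σ = (2, 1, 0, 3): 0 + 13 + 25 + 2 = 40
σ = (2, 1, 3, 0): 0 + 13 + 26 + (-4) = 35
σ = (2, 3, 0, 1): 0 + 20 + 25 + 29 = 74
σ = (2, 3, 1, 0): 0 + 20 + 7 + (-4) = 23
σ = (3, 0, 1, 2): 14 + 13 + 7 + 24 = 58
σ = (3, 0, 2, 1): 14 + 13 + 14 + 29 = 70
σ = (3, 1, 0, 2): 14 + 13 + 25 + 24 = 76
σ = (3, 1, 2, 0): 14 + 13 + 14 + (-4) = 37
σ = (3, 2, 0, 1): 14 + (-9) + 25 + 29 = 59
σ = (3, 2, 1, 0): 14 + (-9) + 7 + (-4) = 8
Optimal value attained by: σ = (3, 1, 0, 2).
Answer: det⊕(A) = 76; verdict: NONSINGULAR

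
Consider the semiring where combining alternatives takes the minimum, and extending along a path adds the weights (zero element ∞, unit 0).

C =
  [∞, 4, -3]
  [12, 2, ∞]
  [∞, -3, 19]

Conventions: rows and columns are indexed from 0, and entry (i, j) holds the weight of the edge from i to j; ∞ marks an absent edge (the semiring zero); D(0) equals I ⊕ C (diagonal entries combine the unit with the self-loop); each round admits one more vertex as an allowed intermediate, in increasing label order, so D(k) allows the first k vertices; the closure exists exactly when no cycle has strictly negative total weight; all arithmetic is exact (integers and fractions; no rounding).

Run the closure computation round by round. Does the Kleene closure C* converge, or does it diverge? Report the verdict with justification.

D(0):
  [0, 4, -3]
  [12, 0, ∞]
  [∞, -3, 0]
D(1):
  [0, 4, -3]
  [12, 0, 9]
  [∞, -3, 0]
D(2):
  [0, 4, -3]
  [12, 0, 9]
  [9, -3, 0]
D(3):
  [0, -6, -3]
  [12, 0, 9]
  [9, -3, 0]
Key observation: every diagonal entry stays at the unit through all rounds, so no improving cycle exists.
Answer: CONVERGES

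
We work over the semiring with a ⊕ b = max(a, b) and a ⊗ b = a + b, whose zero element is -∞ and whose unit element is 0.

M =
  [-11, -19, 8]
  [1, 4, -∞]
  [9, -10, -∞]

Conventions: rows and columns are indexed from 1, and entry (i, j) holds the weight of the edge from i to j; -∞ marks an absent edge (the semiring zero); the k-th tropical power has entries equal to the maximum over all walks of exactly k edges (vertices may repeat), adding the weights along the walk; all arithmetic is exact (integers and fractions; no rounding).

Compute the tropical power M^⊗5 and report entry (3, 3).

M^⊗2:
  [17, -2, -3]
  [5, 8, 9]
  [-2, -6, 17]
M^⊗3:
  [6, 2, 25]
  [18, 12, 13]
  [26, 7, 6]
M^⊗4:
  [34, 15, 14]
  [22, 16, 26]
  [15, 11, 34]
M^⊗5:
  [23, 19, 42]
  [35, 20, 30]
  [43, 24, 23]
Key observation: the optimum is the walk 3->1->1->3->1->3, with weight 9 + (-11) + 8 + 9 + 8 = 23.
Optimal value attained by: walk 3->1->1->3->1->3.
Answer: (M^⊗5)[3][3] = 23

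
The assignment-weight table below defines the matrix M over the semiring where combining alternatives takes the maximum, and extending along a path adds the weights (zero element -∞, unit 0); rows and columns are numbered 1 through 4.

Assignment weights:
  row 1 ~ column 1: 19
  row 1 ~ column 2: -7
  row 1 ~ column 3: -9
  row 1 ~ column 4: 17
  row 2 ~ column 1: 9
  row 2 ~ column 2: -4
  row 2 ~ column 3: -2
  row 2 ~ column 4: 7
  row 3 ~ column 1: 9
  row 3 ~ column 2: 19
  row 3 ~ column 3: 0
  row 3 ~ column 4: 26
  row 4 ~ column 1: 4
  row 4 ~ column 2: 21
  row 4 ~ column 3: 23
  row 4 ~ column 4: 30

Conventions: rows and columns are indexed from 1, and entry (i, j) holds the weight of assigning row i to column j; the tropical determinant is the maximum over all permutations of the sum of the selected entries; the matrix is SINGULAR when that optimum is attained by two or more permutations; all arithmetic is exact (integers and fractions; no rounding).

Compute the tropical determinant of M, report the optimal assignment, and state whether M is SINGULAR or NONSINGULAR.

σ = (1, 2, 3, 4): 19 + (-4) + 0 + 30 = 45
σ = (1, 2, 4, 3): 19 + (-4) + 26 + 23 = 64
σ = (1, 3, 2, 4): 19 + (-2) + 19 + 30 = 66
σ = (1, 3, 4, 2): 19 + (-2) + 26 + 21 = 64
σ = (1, 4, 2, 3): 19 + 7 + 19 + 23 = 68
σ = (1, 4, 3, 2): 19 + 7 + 0 + 21 = 47
σ = (2, 1, 3, 4): (-7) + 9 + 0 + 30 = 32
σ = (2, 1, 4, 3): (-7) + 9 + 26 + 23 = 51
σ = (2, 3, 1, 4): (-7) + (-2) + 9 + 30 = 30
σ = (2, 3, 4, 1): (-7) + (-2) + 26 + 4 = 21
σ = (2, 4, 1, 3): (-7) + 7 + 9 + 23 = 32
σ = (2, 4, 3, 1): (-7) + 7 + 0 + 4 = 4
σ = (3, 1, 2, 4): (-9) + 9 + 19 + 30 = 49
σ = (3, 1, 4, 2): (-9) + 9 + 26 + 21 = 47
σ = (3, 2, 1, 4): (-9) + (-4) + 9 + 30 = 26
σ = (3, 2, 4, 1): (-9) + (-4) + 26 + 4 = 17
σ = (3, 4, 1, 2): (-9) + 7 + 9 + 21 = 28
σ = (3, 4, 2, 1): (-9) + 7 + 19 + 4 = 21
σ = (4, 1, 2, 3): 17 + 9 + 19 + 23 = 68
σ = (4, 1, 3, 2): 17 + 9 + 0 + 21 = 47
σ = (4, 2, 1, 3): 17 + (-4) + 9 + 23 = 45
σ = (4, 2, 3, 1): 17 + (-4) + 0 + 4 = 17
σ = (4, 3, 1, 2): 17 + (-2) + 9 + 21 = 45
σ = (4, 3, 2, 1): 17 + (-2) + 19 + 4 = 38
Optimal value attained by: σ = (1, 4, 2, 3).
Answer: det⊕(M) = 68; verdict: SINGULAR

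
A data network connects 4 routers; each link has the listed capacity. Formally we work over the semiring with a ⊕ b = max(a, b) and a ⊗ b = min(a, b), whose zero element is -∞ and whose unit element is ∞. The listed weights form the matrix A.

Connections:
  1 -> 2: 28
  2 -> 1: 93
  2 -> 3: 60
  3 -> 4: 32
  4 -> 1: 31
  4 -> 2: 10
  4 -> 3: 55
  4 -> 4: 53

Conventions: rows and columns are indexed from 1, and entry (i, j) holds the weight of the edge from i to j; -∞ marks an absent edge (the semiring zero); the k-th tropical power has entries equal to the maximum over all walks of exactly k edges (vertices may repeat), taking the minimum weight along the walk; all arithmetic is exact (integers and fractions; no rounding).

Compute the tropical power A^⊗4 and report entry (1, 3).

A^⊗2:
  [28, -∞, 28, -∞]
  [-∞, 28, -∞, 32]
  [31, 10, 32, 32]
  [31, 28, 53, 53]
A^⊗3:
  [-∞, 28, -∞, 28]
  [31, 10, 32, 32]
  [31, 28, 32, 32]
  [31, 28, 53, 53]
A^⊗4:
  [28, 10, 28, 28]
  [31, 28, 32, 32]
  [31, 28, 32, 32]
  [31, 28, 53, 53]
Key observation: the optimum is the walk 1->2->3->4->3, with weight 28 min 60 min 32 min 55 = 28.
Optimal value attained by: walk 1->2->3->4->3.
Answer: (A^⊗4)[1][3] = 28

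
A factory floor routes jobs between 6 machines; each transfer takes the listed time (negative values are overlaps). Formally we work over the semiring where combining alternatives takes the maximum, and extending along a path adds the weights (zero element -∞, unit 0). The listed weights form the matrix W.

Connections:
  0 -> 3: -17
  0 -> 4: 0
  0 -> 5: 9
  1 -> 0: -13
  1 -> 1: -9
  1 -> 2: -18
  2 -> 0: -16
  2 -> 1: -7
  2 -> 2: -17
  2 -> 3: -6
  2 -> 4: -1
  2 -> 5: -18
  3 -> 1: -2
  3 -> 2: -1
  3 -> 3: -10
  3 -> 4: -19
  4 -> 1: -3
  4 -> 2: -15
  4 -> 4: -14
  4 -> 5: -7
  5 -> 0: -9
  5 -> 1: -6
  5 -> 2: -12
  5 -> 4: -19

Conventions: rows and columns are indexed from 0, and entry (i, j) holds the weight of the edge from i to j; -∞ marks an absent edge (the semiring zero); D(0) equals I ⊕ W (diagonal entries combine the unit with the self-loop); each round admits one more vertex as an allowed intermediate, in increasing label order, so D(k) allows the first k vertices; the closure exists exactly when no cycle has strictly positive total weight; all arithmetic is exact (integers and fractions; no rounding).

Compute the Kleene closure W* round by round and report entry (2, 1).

D(0):
  [0, -∞, -∞, -17, 0, 9]
  [-13, 0, -18, -∞, -∞, -∞]
  [-16, -7, 0, -6, -1, -18]
  [-∞, -2, -1, 0, -19, -∞]
  [-∞, -3, -15, -∞, 0, -7]
  [-9, -6, -12, -∞, -19, 0]
D(1):
  [0, -∞, -∞, -17, 0, 9]
  [-13, 0, -18, -30, -13, -4]
  [-16, -7, 0, -6, -1, -7]
  [-∞, -2, -1, 0, -19, -∞]
  [-∞, -3, -15, -∞, 0, -7]
  [-9, -6, -12, -26, -9, 0]
D(2):
  [0, -∞, -∞, -17, 0, 9]
  [-13, 0, -18, -30, -13, -4]
  [-16, -7, 0, -6, -1, -7]
  [-15, -2, -1, 0, -15, -6]
  [-16, -3, -15, -33, 0, -7]
  [-9, -6, -12, -26, -9, 0]
D(3):
  [0, -∞, -∞, -17, 0, 9]
  [-13, 0, -18, -24, -13, -4]
  [-16, -7, 0, -6, -1, -7]
  [-15, -2, -1, 0, -2, -6]
  [-16, -3, -15, -21, 0, -7]
  [-9, -6, -12, -18, -9, 0]
D(4):
  [0, -19, -18, -17, 0, 9]
  [-13, 0, -18, -24, -13, -4]
  [-16, -7, 0, -6, -1, -7]
  [-15, -2, -1, 0, -2, -6]
  [-16, -3, -15, -21, 0, -7]
  [-9, -6, -12, -18, -9, 0]
D(5):
  [0, -3, -15, -17, 0, 9]
  [-13, 0, -18, -24, -13, -4]
  [-16, -4, 0, -6, -1, -7]
  [-15, -2, -1, 0, -2, -6]
  [-16, -3, -15, -21, 0, -7]
  [-9, -6, -12, -18, -9, 0]
D(6):
  [0, 3, -3, -9, 0, 9]
  [-13, 0, -16, -22, -13, -4]
  [-16, -4, 0, -6, -1, -7]
  [-15, -2, -1, 0, -2, -6]
  [-16, -3, -15, -21, 0, -7]
  [-9, -6, -12, -18, -9, 0]
Answer: W*[2][1] = -4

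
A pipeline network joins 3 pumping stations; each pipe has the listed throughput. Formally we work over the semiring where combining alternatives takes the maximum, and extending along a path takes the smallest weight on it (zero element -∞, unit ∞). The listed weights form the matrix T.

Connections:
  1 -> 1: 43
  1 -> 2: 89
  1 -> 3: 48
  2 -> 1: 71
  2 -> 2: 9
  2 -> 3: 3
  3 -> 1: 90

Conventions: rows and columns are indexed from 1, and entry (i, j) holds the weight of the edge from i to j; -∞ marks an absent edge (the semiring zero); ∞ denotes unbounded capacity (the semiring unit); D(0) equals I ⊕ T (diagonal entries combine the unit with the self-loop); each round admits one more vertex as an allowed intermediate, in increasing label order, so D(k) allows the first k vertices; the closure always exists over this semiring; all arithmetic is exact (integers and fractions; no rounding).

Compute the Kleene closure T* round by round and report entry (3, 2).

D(0):
  [∞, 89, 48]
  [71, ∞, 3]
  [90, -∞, ∞]
D(1):
  [∞, 89, 48]
  [71, ∞, 48]
  [90, 89, ∞]
D(2):
  [∞, 89, 48]
  [71, ∞, 48]
  [90, 89, ∞]
D(3):
  [∞, 89, 48]
  [71, ∞, 48]
  [90, 89, ∞]
Answer: T*[3][2] = 89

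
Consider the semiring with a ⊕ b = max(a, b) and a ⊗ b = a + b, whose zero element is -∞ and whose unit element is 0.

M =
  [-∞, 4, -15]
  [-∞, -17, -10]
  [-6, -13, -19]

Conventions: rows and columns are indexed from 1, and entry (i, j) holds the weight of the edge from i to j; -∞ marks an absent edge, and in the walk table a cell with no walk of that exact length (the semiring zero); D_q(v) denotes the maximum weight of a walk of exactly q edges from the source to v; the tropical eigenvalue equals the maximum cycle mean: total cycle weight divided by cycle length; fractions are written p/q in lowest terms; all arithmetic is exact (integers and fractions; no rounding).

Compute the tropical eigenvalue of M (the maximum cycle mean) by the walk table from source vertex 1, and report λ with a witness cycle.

q=0: [0, -∞, -∞]
q=1: [-∞, 4, -15]
q=2: [-21, -13, -6]
q=3: [-12, -17, -23]
Optimal cycle mean attained by: cycle 1->2->3->1, total 4 + (-10) + (-6), length 3.
Answer: λ = -4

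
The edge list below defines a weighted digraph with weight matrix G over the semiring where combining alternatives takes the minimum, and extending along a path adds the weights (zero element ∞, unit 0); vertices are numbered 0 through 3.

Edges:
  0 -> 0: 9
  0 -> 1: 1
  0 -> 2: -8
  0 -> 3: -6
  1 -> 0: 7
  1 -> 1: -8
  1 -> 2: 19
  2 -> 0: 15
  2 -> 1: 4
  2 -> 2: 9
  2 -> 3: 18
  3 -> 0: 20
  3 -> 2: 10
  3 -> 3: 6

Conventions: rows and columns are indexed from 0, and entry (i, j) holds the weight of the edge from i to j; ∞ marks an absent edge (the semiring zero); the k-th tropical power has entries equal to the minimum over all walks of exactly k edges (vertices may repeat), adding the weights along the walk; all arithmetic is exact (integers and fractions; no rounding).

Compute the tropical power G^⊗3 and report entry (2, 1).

G^⊗2:
  [7, -7, 1, 0]
  [-1, -16, -1, 1]
  [11, -4, 7, 9]
  [25, 14, 12, 12]
G^⊗3:
  [0, -15, -1, 1]
  [-9, -24, -9, -7]
  [3, -12, 3, 5]
  [21, 6, 17, 18]
Key observation: the optimum is the walk 2->1->1->1, with weight 4 + (-8) + (-8) = -12.
Optimal value attained by: walk 2->1->1->1.
Answer: (G^⊗3)[2][1] = -12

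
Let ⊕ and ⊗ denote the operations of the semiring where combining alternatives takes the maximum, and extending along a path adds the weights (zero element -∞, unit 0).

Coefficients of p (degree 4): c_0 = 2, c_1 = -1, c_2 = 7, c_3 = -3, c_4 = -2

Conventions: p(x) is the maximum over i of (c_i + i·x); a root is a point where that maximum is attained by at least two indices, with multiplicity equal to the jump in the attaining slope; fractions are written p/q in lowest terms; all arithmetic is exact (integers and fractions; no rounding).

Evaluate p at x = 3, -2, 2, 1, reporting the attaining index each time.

p(3) = max(2+0·3=2, -1+1·3=2, 7+2·3=13, -3+3·3=6, -2+4·3=10) = 13 (attained by i=2)
p(-2) = max(2+0·(-2)=2, -1+1·(-2)=-3, 7+2·(-2)=3, -3+3·(-2)=-9, -2+4·(-2)=-10) = 3 (attained by i=2)
p(2) = max(2+0·2=2, -1+1·2=1, 7+2·2=11, -3+3·2=3, -2+4·2=6) = 11 (attained by i=2)
p(1) = max(2+0·1=2, -1+1·1=0, 7+2·1=9, -3+3·1=0, -2+4·1=2) = 9 (attained by i=2)
Answer: p(3) = 13; p(-2) = 3; p(2) = 11; p(1) = 9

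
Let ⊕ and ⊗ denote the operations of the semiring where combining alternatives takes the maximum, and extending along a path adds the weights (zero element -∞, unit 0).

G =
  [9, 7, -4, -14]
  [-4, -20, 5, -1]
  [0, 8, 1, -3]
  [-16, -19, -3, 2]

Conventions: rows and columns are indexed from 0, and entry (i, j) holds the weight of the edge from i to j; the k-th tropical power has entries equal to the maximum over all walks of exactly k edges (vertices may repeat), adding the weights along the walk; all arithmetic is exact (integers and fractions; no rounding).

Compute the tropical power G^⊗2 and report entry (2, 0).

G^⊗2:
  [18, 16, 12, 6]
  [5, 13, 6, 2]
  [9, 9, 13, 7]
  [-3, 5, -1, 4]
Key observation: the optimum is the walk 2->0->0, with weight 0 + 9 = 9.
Optimal value attained by: walk 2->0->0.
Answer: (G^⊗2)[2][0] = 9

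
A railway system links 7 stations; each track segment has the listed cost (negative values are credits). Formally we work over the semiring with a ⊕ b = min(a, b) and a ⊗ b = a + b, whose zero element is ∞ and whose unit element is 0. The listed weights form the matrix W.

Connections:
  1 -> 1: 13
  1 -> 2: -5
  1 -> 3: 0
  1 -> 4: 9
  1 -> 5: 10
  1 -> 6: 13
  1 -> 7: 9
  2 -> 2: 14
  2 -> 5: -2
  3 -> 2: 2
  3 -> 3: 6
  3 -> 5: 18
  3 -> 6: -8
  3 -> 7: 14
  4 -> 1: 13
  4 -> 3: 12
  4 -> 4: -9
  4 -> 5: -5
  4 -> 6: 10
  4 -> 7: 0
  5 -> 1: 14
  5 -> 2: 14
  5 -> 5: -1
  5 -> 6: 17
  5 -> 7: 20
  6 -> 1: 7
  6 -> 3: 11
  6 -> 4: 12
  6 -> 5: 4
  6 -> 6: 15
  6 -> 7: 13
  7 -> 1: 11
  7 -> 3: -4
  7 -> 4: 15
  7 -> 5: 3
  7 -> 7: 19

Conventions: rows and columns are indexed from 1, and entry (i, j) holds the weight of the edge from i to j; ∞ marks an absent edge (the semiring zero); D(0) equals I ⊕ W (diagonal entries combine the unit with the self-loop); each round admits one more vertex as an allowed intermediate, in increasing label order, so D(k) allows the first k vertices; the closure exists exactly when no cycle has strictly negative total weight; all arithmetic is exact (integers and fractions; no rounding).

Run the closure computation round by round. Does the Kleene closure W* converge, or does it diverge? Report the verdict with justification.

Detection: at round 0, diagonal entry (4, 4) turns strictly negative.
Key observation: the cycle 4->4 has total weight (-9), which is strictly negative.
Answer: DIVERGES — negative cycle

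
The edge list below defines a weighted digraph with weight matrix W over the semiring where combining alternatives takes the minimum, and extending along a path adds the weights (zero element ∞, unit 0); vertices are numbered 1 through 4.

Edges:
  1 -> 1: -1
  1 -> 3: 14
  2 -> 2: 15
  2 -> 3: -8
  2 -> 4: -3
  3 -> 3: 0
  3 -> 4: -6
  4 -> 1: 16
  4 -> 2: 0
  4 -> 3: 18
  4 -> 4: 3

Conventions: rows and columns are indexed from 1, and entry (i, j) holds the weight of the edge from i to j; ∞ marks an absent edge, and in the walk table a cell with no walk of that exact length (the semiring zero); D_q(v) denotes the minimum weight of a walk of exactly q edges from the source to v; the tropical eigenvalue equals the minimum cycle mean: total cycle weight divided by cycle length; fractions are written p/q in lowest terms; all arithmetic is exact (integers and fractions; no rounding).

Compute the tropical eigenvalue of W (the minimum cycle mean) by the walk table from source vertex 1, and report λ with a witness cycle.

q=0: [0, ∞, ∞, ∞]
q=1: [-1, ∞, 14, ∞]
q=2: [-2, ∞, 13, 8]
q=3: [-3, 8, 12, 7]
q=4: [-4, 7, 0, 5]
Optimal cycle mean attained by: cycle 2->3->4->2, total (-8) + (-6) + 0, length 3.
Answer: λ = -14/3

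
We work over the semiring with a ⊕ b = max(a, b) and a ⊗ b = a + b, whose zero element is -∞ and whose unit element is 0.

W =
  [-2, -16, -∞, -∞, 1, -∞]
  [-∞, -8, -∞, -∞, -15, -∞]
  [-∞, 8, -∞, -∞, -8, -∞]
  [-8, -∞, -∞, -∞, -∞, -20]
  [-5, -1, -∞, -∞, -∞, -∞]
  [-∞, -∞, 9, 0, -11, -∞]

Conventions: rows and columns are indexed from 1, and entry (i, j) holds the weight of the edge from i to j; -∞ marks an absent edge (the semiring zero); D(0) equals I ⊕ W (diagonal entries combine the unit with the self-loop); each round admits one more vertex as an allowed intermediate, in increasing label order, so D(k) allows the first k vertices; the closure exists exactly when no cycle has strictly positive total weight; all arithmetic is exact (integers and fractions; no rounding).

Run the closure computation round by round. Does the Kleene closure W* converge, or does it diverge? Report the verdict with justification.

D(0):
  [0, -16, -∞, -∞, 1, -∞]
  [-∞, 0, -∞, -∞, -15, -∞]
  [-∞, 8, 0, -∞, -8, -∞]
  [-8, -∞, -∞, 0, -∞, -20]
  [-5, -1, -∞, -∞, 0, -∞]
  [-∞, -∞, 9, 0, -11, 0]
D(1):
  [0, -16, -∞, -∞, 1, -∞]
  [-∞, 0, -∞, -∞, -15, -∞]
  [-∞, 8, 0, -∞, -8, -∞]
  [-8, -24, -∞, 0, -7, -20]
  [-5, -1, -∞, -∞, 0, -∞]
  [-∞, -∞, 9, 0, -11, 0]
D(2):
  [0, -16, -∞, -∞, 1, -∞]
  [-∞, 0, -∞, -∞, -15, -∞]
  [-∞, 8, 0, -∞, -7, -∞]
  [-8, -24, -∞, 0, -7, -20]
  [-5, -1, -∞, -∞, 0, -∞]
  [-∞, -∞, 9, 0, -11, 0]
D(3):
  [0, -16, -∞, -∞, 1, -∞]
  [-∞, 0, -∞, -∞, -15, -∞]
  [-∞, 8, 0, -∞, -7, -∞]
  [-8, -24, -∞, 0, -7, -20]
  [-5, -1, -∞, -∞, 0, -∞]
  [-∞, 17, 9, 0, 2, 0]
D(4):
  [0, -16, -∞, -∞, 1, -∞]
  [-∞, 0, -∞, -∞, -15, -∞]
  [-∞, 8, 0, -∞, -7, -∞]
  [-8, -24, -∞, 0, -7, -20]
  [-5, -1, -∞, -∞, 0, -∞]
  [-8, 17, 9, 0, 2, 0]
D(5):
  [0, 0, -∞, -∞, 1, -∞]
  [-20, 0, -∞, -∞, -15, -∞]
  [-12, 8, 0, -∞, -7, -∞]
  [-8, -8, -∞, 0, -7, -20]
  [-5, -1, -∞, -∞, 0, -∞]
  [-3, 17, 9, 0, 2, 0]
D(6):
  [0, 0, -∞, -∞, 1, -∞]
  [-20, 0, -∞, -∞, -15, -∞]
  [-12, 8, 0, -∞, -7, -∞]
  [-8, -3, -11, 0, -7, -20]
  [-5, -1, -∞, -∞, 0, -∞]
  [-3, 17, 9, 0, 2, 0]
Key observation: every diagonal entry stays at the unit through all rounds, so no improving cycle exists.
Answer: CONVERGES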